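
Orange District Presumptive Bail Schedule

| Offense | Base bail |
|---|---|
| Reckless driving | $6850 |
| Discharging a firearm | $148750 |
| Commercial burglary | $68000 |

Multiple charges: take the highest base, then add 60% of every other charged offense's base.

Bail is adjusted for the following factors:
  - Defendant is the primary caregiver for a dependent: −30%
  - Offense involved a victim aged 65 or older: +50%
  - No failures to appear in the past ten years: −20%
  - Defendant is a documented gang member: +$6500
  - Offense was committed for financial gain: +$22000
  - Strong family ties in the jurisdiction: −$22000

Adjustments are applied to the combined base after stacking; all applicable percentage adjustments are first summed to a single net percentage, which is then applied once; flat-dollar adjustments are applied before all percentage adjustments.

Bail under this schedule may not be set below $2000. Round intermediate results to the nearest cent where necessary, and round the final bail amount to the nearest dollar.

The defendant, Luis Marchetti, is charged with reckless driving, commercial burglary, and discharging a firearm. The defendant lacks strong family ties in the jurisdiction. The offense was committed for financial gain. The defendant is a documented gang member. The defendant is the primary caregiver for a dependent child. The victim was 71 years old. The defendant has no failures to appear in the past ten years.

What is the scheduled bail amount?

Base amounts from the schedule: reckless driving $6850; commercial burglary $68000; discharging a firearm $148750.
Stacking rule: highest base plus 60% of each additional charge. Highest is discharging a firearm at $148750. Additional: $6850 × 60% = $4110; $68000 × 60% = $40800. Combined base = $148750 + $44910 = $193660.
Defendant is a documented gang member (+$6500 flat): $193660 + $6500 = $200160.
Offense was committed for financial gain (+$22000 flat): $200160 + $22000 = $222160.
Net percentage adjustment: −30% +50% −20% = +0%. $222160 × 1 = $222160.
$222160 is at or above the $2000 minimum.

$222160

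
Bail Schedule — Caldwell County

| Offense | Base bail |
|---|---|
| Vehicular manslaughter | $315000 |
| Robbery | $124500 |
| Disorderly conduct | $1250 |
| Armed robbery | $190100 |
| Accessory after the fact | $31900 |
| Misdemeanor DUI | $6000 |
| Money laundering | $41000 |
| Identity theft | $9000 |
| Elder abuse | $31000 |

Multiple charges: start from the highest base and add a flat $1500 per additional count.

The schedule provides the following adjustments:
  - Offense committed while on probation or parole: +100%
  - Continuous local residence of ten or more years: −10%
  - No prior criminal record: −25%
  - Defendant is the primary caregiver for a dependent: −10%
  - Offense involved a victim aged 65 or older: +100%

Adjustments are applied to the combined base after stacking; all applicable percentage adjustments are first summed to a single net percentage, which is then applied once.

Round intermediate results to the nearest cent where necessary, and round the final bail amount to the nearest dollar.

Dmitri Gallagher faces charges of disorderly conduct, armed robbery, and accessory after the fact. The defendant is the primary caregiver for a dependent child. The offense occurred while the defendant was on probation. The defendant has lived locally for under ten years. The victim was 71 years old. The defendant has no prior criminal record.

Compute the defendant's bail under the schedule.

Base amounts from the schedule: disorderly conduct $1250; armed robbery $190100; accessory after the fact $31900.
Stacking rule: highest base plus $1500 per additional charge. Highest is armed robbery at $190100; 2 additional charges → +$3000. Combined base = $193100.
Net percentage adjustment: +100% −25% −10% +100% = +165%. $193100 × 2.65 = $511715.

$511715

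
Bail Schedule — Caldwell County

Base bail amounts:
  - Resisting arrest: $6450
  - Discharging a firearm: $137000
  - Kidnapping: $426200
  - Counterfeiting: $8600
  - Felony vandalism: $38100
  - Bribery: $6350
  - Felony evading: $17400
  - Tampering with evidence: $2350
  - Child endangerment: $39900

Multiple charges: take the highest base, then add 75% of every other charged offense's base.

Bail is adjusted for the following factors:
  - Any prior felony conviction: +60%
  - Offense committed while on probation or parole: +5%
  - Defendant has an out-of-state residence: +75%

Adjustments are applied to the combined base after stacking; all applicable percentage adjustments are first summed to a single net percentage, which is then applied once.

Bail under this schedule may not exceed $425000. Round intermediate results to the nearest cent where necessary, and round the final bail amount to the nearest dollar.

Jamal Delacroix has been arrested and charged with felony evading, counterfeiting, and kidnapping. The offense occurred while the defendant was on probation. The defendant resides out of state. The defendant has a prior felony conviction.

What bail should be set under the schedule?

$425000

Base amounts from the schedule: felony evading $17400; counterfeiting $8600; kidnapping $426200.
Stacking rule: highest base plus 75% of each additional charge. Highest is kidnapping at $426200. Additional: $17400 × 75% = $13050; $8600 × 75% = $6450. Combined base = $426200 + $19500 = $445700.
Net percentage adjustment: +60% +5% +75% = +140%. $445700 × 2.4 = $1069680.
Result $1069680 exceeds the maximum of $425000; bail is capped at $425000.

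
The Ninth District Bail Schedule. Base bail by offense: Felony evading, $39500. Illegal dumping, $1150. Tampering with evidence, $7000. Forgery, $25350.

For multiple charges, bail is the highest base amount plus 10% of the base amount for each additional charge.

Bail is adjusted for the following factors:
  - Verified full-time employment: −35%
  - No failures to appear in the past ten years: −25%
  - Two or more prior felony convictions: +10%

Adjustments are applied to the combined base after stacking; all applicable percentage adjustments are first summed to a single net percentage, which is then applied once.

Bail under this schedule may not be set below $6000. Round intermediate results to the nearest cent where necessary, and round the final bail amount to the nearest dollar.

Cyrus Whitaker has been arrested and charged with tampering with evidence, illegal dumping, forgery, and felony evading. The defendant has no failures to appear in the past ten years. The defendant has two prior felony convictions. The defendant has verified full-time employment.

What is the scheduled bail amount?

$21425

Base amounts from the schedule: tampering with evidence $7000; illegal dumping $1150; forgery $25350; felony evading $39500.
Stacking rule: highest base plus 10% of each additional charge. Highest is felony evading at $39500. Additional: $7000 × 10% = $700; $1150 × 10% = $115; $25350 × 10% = $2535. Combined base = $39500 + $3350 = $42850.
Net percentage adjustment: −35% −25% +10% = −50%. $42850 × 0.5 = $21425.
$21425 is at or above the $6000 minimum.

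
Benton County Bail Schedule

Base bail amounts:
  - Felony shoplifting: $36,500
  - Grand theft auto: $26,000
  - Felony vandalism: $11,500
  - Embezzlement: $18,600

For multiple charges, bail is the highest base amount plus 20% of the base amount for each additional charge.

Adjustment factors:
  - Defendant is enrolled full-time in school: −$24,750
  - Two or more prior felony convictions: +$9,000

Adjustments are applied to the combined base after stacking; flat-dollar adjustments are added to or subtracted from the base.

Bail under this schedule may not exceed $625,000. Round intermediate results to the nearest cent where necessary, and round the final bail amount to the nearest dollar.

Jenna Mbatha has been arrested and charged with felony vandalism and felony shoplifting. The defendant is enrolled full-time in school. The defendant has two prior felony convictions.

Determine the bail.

Base amounts from the schedule: felony vandalism $11,500; felony shoplifting $36,500.
Stacking rule: highest base plus 20% of each additional charge. Highest is felony shoplifting at $36,500. Additional: $11,500 × 20% = $2,300. Combined base = $36,500 + $2,300 = $38,800.
Defendant is enrolled full-time in school (−$24,750 flat): $38,800 − $24,750 = $14,050.
Two or more prior felony convictions (+$9,000 flat): $14,050 + $9,000 = $23,050.
$23,050 is within the $625,000 maximum.

$23,050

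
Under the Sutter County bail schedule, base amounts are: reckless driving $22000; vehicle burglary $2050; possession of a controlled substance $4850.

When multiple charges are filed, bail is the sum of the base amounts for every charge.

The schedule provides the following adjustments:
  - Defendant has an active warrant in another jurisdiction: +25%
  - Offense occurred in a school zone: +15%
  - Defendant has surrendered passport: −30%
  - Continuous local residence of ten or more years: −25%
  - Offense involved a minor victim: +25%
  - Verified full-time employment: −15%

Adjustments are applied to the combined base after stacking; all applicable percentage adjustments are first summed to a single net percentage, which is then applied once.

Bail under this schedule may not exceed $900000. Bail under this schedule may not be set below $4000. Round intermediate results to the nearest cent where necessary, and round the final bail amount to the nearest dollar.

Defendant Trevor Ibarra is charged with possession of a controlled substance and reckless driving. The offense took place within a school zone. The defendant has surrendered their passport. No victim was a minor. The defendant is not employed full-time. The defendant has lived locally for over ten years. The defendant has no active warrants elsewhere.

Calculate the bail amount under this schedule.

Base amounts from the schedule: possession of a controlled substance $4850; reckless driving $22000.
Stacking rule: sum of all bases. $4850 + $22000 = $26850.
Net percentage adjustment: +15% −30% −25% = −40%. $26850 × 0.6 = $16110.
$16110 is within the $900000 maximum.
$16110 is at or above the $4000 minimum.

$16110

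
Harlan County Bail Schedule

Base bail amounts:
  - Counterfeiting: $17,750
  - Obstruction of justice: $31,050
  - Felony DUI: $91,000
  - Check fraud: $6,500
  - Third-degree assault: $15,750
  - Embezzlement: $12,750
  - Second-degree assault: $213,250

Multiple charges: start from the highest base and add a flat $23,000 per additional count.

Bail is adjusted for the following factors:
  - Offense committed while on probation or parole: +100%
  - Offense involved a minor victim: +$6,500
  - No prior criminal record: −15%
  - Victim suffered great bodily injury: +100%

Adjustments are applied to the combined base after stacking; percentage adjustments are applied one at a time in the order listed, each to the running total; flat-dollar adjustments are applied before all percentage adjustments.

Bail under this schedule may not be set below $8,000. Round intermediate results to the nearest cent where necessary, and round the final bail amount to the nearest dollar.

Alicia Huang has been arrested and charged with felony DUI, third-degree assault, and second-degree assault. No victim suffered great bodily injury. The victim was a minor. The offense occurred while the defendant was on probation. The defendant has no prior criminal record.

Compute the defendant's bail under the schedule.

$451,775

Base amounts from the schedule: felony DUI $91,000; third-degree assault $15,750; second-degree assault $213,250.
Stacking rule: highest base plus $23,000 per additional charge. Highest is second-degree assault at $213,250; 2 additional charges → +$46,000. Combined base = $259,250.
Offense involved a minor victim (+$6,500 flat): $259,250 + $6,500 = $265,750.
Offense committed while on probation or parole (+100%): $265,750 × 2 = $531,500.
No prior criminal record (−15%): $531,500 × 0.85 = $451,775.
$451,775 is at or above the $8,000 minimum.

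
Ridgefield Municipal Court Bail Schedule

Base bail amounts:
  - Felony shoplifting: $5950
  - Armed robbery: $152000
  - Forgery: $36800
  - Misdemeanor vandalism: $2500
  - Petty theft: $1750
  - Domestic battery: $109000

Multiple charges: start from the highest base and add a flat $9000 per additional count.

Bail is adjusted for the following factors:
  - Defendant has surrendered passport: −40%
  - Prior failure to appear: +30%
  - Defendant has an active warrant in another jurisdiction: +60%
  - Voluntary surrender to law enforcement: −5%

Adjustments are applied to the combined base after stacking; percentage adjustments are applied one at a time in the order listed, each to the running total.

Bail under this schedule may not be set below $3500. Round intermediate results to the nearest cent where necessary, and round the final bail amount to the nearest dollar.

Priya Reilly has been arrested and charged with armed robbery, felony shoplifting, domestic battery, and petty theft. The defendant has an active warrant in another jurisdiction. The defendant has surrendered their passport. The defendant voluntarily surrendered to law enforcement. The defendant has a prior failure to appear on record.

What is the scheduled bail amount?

$212222

Base amounts from the schedule: armed robbery $152000; felony shoplifting $5950; domestic battery $109000; petty theft $1750.
Stacking rule: highest base plus $9000 per additional charge. Highest is armed robbery at $152000; 3 additional charges → +$27000. Combined base = $179000.
Defendant has surrendered passport (−40%): $179000 × 0.6 = $107400.
Prior failure to appear (+30%): $107400 × 1.3 = $139620.
Defendant has an active warrant in another jurisdiction (+60%): $139620 × 1.6 = $223392.
Voluntary surrender to law enforcement (−5%): $223392 × 0.95 = $212222.40.
$212222.40 is at or above the $3500 minimum.
Rounded to the nearest dollar: $212222.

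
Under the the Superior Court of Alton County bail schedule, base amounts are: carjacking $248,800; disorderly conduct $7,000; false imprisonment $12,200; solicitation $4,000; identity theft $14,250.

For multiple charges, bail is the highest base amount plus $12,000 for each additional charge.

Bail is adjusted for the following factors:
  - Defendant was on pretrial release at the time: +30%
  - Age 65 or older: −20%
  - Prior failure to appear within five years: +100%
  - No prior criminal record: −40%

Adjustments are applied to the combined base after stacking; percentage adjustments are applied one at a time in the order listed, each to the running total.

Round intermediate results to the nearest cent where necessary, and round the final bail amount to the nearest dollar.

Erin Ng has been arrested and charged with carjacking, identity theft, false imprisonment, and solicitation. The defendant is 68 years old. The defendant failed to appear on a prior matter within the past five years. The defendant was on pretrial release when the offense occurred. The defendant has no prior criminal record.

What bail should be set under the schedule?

Base amounts from the schedule: carjacking $248,800; identity theft $14,250; false imprisonment $12,200; solicitation $4,000.
Stacking rule: highest base plus $12,000 per additional charge. Highest is carjacking at $248,800; 3 additional charges → +$36,000. Combined base = $284,800.
Defendant was on pretrial release at the time (+30%): $284,800 × 1.3 = $370,240.
Age 65 or older (−20%): $370,240 × 0.8 = $296,192.
Prior failure to appear within five years (+100%): $296,192 × 2 = $592,384.
No prior criminal record (−40%): $592,384 × 0.6 = $355,430.40.
Rounded to the nearest dollar: $355,430.

$355,430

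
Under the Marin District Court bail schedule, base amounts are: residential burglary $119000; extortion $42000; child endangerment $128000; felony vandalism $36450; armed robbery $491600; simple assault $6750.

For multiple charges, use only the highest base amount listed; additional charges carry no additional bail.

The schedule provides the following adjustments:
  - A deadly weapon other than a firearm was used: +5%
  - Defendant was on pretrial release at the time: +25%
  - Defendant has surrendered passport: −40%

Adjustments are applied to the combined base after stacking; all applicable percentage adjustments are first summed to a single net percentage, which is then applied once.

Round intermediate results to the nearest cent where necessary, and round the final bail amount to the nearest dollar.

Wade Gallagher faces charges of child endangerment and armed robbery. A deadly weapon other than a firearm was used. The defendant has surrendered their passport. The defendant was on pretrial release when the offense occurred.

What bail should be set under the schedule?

Base amounts from the schedule: child endangerment $128000; armed robbery $491600.
Stacking rule: use the highest base only. Highest is armed robbery at $491600. Combined base = $491600.
Net percentage adjustment: +5% +25% −40% = −10%. $491600 × 0.9 = $442440.

$442440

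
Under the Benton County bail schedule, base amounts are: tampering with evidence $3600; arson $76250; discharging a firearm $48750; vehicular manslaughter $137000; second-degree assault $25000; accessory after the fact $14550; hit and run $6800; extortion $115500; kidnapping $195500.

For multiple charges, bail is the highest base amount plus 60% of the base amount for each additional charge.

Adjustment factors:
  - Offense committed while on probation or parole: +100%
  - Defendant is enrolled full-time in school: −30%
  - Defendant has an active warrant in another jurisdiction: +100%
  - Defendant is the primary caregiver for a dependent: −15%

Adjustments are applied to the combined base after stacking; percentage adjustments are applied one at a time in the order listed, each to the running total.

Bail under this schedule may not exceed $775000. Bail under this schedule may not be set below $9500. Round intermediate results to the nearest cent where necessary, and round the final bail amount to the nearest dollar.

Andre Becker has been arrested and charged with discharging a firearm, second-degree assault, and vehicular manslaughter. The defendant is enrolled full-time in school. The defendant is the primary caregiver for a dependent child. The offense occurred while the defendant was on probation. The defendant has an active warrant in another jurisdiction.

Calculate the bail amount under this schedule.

$431375

Base amounts from the schedule: discharging a firearm $48750; second-degree assault $25000; vehicular manslaughter $137000.
Stacking rule: highest base plus 60% of each additional charge. Highest is vehicular manslaughter at $137000. Additional: $48750 × 60% = $29250; $25000 × 60% = $15000. Combined base = $137000 + $44250 = $181250.
Offense committed while on probation or parole (+100%): $181250 × 2 = $362500.
Defendant is enrolled full-time in school (−30%): $362500 × 0.7 = $253750.
Defendant has an active warrant in another jurisdiction (+100%): $253750 × 2 = $507500.
Defendant is the primary caregiver for a dependent (−15%): $507500 × 0.85 = $431375.
$431375 is within the $775000 maximum.
$431375 is at or above the $9500 minimum.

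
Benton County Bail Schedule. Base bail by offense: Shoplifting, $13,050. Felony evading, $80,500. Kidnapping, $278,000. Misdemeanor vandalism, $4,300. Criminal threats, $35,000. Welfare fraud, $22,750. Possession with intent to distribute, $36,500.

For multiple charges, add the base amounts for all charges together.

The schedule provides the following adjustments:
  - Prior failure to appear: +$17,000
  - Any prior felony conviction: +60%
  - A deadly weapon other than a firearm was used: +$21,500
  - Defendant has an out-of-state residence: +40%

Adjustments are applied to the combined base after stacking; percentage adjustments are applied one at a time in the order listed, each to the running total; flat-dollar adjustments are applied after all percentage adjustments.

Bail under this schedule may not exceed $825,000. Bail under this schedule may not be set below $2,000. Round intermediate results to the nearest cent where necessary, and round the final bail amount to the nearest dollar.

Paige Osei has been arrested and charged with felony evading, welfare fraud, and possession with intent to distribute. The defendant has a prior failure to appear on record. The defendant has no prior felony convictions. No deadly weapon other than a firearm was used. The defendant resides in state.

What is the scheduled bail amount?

Base amounts from the schedule: felony evading $80,500; welfare fraud $22,750; possession with intent to distribute $36,500.
Stacking rule: sum of all bases. $80,500 + $22,750 + $36,500 = $139,750.
Prior failure to appear (+$17,000 flat): $139,750 + $17,000 = $156,750.
$156,750 is within the $825,000 maximum.
$156,750 is at or above the $2,000 minimum.

$156,750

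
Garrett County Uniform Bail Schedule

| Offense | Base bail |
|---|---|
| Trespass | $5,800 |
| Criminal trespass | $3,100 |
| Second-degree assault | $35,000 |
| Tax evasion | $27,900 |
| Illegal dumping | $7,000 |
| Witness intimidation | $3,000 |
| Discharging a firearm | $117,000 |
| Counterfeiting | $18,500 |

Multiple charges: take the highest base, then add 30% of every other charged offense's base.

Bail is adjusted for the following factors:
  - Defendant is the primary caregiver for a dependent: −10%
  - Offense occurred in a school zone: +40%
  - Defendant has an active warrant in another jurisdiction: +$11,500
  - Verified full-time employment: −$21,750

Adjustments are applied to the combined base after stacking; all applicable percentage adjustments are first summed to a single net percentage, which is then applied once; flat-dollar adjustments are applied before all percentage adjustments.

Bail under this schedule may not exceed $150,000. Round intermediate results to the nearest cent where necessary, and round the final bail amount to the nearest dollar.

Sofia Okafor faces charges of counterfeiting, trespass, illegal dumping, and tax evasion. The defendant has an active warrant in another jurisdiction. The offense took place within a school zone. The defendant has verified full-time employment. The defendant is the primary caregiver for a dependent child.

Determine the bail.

$35,152

Base amounts from the schedule: counterfeiting $18,500; trespass $5,800; illegal dumping $7,000; tax evasion $27,900.
Stacking rule: highest base plus 30% of each additional charge. Highest is tax evasion at $27,900. Additional: $18,500 × 30% = $5,550; $5,800 × 30% = $1,740; $7,000 × 30% = $2,100. Combined base = $27,900 + $9,390 = $37,290.
Defendant has an active warrant in another jurisdiction (+$11,500 flat): $37,290 + $11,500 = $48,790.
Verified full-time employment (−$21,750 flat): $48,790 − $21,750 = $27,040.
Net percentage adjustment: −10% +40% = +30%. $27,040 × 1.3 = $35,152.
$35,152 is within the $150,000 maximum.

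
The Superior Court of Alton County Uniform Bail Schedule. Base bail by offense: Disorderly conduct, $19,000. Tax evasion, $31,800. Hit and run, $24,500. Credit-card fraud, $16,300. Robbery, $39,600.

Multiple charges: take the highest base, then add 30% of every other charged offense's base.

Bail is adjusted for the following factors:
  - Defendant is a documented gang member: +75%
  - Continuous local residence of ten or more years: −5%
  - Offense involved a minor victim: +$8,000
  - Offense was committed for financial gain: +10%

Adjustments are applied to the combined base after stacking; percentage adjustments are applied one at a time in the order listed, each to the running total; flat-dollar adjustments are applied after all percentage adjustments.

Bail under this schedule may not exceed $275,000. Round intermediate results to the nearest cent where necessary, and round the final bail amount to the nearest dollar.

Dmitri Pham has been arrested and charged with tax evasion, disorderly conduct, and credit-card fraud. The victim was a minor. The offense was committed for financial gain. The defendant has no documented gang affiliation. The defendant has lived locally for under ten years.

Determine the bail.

Base amounts from the schedule: tax evasion $31,800; disorderly conduct $19,000; credit-card fraud $16,300.
Stacking rule: highest base plus 30% of each additional charge. Highest is tax evasion at $31,800. Additional: $19,000 × 30% = $5,700; $16,300 × 30% = $4,890. Combined base = $31,800 + $10,590 = $42,390.
Offense was committed for financial gain (+10%): $42,390 × 1.1 = $46,629.
Offense involved a minor victim (+$8,000 flat): $46,629 + $8,000 = $54,629.
$54,629 is within the $275,000 maximum.

$54,629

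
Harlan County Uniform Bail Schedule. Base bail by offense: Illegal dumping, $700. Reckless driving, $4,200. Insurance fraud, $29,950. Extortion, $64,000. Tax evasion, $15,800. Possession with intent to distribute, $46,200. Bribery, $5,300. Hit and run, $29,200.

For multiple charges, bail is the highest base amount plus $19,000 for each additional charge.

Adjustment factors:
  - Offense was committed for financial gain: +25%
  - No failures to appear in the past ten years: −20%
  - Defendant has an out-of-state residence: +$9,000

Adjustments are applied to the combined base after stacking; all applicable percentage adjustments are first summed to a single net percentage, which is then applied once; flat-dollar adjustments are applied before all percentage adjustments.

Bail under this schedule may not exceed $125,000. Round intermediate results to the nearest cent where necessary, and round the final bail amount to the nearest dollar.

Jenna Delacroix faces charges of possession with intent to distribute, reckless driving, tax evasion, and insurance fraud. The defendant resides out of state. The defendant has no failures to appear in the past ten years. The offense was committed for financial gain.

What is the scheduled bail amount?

Base amounts from the schedule: possession with intent to distribute $46,200; reckless driving $4,200; tax evasion $15,800; insurance fraud $29,950.
Stacking rule: highest base plus $19,000 per additional charge. Highest is possession with intent to distribute at $46,200; 3 additional charges → +$57,000. Combined base = $103,200.
Defendant has an out-of-state residence (+$9,000 flat): $103,200 + $9,000 = $112,200.
Net percentage adjustment: +25% −20% = +5%. $112,200 × 1.05 = $117,810.
$117,810 is within the $125,000 maximum.

$117,810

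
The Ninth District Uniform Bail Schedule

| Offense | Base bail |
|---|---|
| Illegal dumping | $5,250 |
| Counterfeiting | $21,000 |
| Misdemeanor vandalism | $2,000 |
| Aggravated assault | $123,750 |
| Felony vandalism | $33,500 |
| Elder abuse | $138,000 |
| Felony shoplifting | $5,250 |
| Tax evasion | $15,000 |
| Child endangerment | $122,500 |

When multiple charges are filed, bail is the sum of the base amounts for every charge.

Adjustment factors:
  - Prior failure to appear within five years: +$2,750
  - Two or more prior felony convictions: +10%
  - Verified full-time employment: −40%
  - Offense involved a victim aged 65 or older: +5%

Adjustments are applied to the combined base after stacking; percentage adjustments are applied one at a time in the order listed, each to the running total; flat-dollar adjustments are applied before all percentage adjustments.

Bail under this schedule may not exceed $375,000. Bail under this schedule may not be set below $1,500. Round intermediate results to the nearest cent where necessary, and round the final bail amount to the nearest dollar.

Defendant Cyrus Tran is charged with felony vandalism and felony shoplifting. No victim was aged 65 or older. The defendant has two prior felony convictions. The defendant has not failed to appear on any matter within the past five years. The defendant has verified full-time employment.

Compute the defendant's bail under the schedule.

Base amounts from the schedule: felony vandalism $33,500; felony shoplifting $5,250.
Stacking rule: sum of all bases. $33,500 + $5,250 = $38,750.
Two or more prior felony convictions (+10%): $38,750 × 1.1 = $42,625.
Verified full-time employment (−40%): $42,625 × 0.6 = $25,575.
$25,575 is within the $375,000 maximum.
$25,575 is at or above the $1,500 minimum.

$25,575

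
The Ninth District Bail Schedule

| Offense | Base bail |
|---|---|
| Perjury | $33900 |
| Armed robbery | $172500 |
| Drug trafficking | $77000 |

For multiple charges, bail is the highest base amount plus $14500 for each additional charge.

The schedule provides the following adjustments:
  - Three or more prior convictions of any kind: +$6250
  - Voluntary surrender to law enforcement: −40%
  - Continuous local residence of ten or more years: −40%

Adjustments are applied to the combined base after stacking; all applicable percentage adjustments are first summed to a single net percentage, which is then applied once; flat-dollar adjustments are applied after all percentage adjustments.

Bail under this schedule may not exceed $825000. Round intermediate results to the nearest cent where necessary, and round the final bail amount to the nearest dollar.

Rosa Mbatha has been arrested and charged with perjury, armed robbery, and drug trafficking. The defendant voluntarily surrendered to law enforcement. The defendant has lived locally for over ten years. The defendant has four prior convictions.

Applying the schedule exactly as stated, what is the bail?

Base amounts from the schedule: perjury $33900; armed robbery $172500; drug trafficking $77000.
Stacking rule: highest base plus $14500 per additional charge. Highest is armed robbery at $172500; 2 additional charges → +$29000. Combined base = $201500.
Net percentage adjustment: −40% −40% = −80%. $201500 × 0.2 = $40300.
Three or more prior convictions of any kind (+$6250 flat): $40300 + $6250 = $46550.
$46550 is within the $825000 maximum.

$46550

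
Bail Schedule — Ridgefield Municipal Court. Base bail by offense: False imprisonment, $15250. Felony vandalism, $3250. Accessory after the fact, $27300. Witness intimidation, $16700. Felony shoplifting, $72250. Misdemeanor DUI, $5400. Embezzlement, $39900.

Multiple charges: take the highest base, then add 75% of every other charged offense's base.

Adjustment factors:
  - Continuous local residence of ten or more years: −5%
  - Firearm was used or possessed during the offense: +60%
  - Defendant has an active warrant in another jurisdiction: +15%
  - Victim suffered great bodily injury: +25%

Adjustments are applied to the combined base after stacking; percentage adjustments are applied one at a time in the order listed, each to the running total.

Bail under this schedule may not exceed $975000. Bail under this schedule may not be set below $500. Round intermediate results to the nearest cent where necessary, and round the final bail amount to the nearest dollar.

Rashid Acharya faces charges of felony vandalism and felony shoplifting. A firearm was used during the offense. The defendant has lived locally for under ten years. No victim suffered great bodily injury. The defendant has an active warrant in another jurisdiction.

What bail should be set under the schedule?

$137425

Base amounts from the schedule: felony vandalism $3250; felony shoplifting $72250.
Stacking rule: highest base plus 75% of each additional charge. Highest is felony shoplifting at $72250. Additional: $3250 × 75% = $2437.50. Combined base = $72250 + $2437.50 = $74687.50.
Firearm was used or possessed during the offense (+60%): $74687.50 × 1.6 = $119500.
Defendant has an active warrant in another jurisdiction (+15%): $119500 × 1.15 = $137425.
$137425 is within the $975000 maximum.
$137425 is at or above the $500 minimum.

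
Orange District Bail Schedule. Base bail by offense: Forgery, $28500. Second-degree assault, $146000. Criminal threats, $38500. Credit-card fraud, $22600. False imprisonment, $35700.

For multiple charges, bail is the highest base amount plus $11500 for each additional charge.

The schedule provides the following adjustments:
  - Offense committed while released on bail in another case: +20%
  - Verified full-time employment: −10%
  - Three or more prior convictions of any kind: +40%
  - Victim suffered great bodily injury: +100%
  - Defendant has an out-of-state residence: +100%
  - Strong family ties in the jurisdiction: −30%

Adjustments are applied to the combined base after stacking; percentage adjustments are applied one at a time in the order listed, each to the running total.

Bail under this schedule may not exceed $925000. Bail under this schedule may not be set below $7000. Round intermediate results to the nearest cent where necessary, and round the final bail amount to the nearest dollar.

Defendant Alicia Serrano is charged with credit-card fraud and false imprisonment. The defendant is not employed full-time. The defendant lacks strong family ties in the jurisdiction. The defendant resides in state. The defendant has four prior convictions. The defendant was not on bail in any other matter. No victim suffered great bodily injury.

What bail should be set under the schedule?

Base amounts from the schedule: credit-card fraud $22600; false imprisonment $35700.
Stacking rule: highest base plus $11500 per additional charge. Highest is false imprisonment at $35700; 1 additional charge → +$11500. Combined base = $47200.
Three or more prior convictions of any kind (+40%): $47200 × 1.4 = $66080.
$66080 is within the $925000 maximum.
$66080 is at or above the $7000 minimum.

$66080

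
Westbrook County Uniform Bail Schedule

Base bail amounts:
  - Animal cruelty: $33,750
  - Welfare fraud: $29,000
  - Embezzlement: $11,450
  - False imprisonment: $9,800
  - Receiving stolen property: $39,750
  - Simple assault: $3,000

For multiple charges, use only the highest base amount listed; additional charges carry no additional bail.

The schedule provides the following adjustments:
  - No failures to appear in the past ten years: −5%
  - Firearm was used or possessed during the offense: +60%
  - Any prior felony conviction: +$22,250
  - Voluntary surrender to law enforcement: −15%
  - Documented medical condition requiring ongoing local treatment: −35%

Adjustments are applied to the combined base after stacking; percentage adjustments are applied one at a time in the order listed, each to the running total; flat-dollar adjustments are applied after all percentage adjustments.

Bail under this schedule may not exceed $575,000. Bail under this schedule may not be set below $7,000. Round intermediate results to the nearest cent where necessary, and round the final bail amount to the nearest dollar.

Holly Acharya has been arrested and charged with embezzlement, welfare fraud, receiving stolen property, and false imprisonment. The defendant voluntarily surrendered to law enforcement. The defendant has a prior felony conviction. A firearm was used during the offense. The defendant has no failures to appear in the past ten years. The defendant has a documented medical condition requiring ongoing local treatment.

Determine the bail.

Base amounts from the schedule: embezzlement $11,450; welfare fraud $29,000; receiving stolen property $39,750; false imprisonment $9,800.
Stacking rule: use the highest base only. Highest is receiving stolen property at $39,750. Combined base = $39,750.
No failures to appear in the past ten years (−5%): $39,750 × 0.95 = $37,762.50.
Firearm was used or possessed during the offense (+60%): $37,762.50 × 1.6 = $60,420.
Voluntary surrender to law enforcement (−15%): $60,420 × 0.85 = $51,357.
Documented medical condition requiring ongoing local treatment (−35%): $51,357 × 0.65 = $33,382.05.
Any prior felony conviction (+$22,250 flat): $33,382.05 + $22,250 = $55,632.05.
$55,632.05 is within the $575,000 maximum.
$55,632.05 is at or above the $7,000 minimum.
Rounded to the nearest dollar: $55,632.

$55,632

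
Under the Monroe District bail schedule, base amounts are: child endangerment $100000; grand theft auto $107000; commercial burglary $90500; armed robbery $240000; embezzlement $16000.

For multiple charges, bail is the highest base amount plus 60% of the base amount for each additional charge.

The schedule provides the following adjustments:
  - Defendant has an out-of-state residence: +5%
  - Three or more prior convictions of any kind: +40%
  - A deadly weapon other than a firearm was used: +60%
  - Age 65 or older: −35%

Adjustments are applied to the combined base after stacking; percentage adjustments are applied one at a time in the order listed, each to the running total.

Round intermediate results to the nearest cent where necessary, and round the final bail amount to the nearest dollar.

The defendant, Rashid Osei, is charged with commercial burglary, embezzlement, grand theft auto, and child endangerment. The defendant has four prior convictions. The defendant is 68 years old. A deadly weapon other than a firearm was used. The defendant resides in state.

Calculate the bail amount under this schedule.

$336190

Base amounts from the schedule: commercial burglary $90500; embezzlement $16000; grand theft auto $107000; child endangerment $100000.
Stacking rule: highest base plus 60% of each additional charge. Highest is grand theft auto at $107000. Additional: $90500 × 60% = $54300; $16000 × 60% = $9600; $100000 × 60% = $60000. Combined base = $107000 + $123900 = $230900.
Three or more prior convictions of any kind (+40%): $230900 × 1.4 = $323260.
A deadly weapon other than a firearm was used (+60%): $323260 × 1.6 = $517216.
Age 65 or older (−35%): $517216 × 0.65 = $336190.40.
Rounded to the nearest dollar: $336190.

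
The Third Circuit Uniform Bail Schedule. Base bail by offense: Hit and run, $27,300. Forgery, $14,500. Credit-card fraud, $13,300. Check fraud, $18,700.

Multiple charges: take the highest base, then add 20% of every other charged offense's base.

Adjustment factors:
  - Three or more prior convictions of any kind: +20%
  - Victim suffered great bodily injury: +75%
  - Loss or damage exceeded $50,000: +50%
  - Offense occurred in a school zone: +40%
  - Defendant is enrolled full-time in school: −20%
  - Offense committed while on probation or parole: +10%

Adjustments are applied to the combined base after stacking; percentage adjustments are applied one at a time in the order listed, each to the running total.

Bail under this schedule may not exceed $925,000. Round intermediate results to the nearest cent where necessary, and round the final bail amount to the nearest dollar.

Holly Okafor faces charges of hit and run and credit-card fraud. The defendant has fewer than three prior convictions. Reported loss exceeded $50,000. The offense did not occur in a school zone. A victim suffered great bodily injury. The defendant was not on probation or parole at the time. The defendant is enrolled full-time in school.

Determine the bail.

Base amounts from the schedule: hit and run $27,300; credit-card fraud $13,300.
Stacking rule: highest base plus 20% of each additional charge. Highest is hit and run at $27,300. Additional: $13,300 × 20% = $2,660. Combined base = $27,300 + $2,660 = $29,960.
Victim suffered great bodily injury (+75%): $29,960 × 1.75 = $52,430.
Loss or damage exceeded $50,000 (+50%): $52,430 × 1.5 = $78,645.
Defendant is enrolled full-time in school (−20%): $78,645 × 0.8 = $62,916.
$62,916 is within the $925,000 maximum.

$62,916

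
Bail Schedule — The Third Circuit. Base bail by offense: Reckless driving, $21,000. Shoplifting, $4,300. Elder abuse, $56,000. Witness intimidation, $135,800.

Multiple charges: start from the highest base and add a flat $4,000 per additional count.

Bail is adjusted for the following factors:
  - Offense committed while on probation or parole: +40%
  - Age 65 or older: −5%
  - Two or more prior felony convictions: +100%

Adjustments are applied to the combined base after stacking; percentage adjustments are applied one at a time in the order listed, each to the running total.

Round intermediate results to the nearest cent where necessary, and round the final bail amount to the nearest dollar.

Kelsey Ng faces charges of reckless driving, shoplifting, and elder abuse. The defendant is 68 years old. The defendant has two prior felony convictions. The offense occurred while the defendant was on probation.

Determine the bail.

$170,240

Base amounts from the schedule: reckless driving $21,000; shoplifting $4,300; elder abuse $56,000.
Stacking rule: highest base plus $4,000 per additional charge. Highest is elder abuse at $56,000; 2 additional charges → +$8,000. Combined base = $64,000.
Offense committed while on probation or parole (+40%): $64,000 × 1.4 = $89,600.
Age 65 or older (−5%): $89,600 × 0.95 = $85,120.
Two or more prior felony convictions (+100%): $85,120 × 2 = $170,240.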